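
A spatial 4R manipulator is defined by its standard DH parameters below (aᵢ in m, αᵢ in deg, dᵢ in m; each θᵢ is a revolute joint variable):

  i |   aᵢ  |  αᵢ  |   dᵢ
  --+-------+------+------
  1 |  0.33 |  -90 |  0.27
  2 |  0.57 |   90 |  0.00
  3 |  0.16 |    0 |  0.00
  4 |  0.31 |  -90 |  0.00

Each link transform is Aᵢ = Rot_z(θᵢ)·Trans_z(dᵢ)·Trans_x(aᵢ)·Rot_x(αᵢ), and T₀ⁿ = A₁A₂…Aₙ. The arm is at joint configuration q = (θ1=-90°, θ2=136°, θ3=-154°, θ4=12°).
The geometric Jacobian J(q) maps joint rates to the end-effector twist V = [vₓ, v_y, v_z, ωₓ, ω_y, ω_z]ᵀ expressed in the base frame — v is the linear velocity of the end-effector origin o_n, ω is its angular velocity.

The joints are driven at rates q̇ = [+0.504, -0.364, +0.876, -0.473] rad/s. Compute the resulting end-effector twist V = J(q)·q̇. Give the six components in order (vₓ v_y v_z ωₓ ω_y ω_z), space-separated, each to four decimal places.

o_n = [-0.2610, -0.1991, 0.1436]
J₁: ẑ×o_n = [0.1991, -0.2610, 0.0000], ω = ẑ
J2: z=[1.0000, 0.0000, 0.0000] o=[0.0000, -0.3300, 0.2700] → [-0.0000, 0.1264, 0.1309, 1.0000, 0.0000, 0.0000]
J3: z=[0.0000, -0.6947, -0.7193] o=[0.0000, 0.0800, -0.1260] → [-0.3881, 0.1877, -0.1813, 0.0000, -0.6947, -0.7193]
J4: z=[0.0000, -0.6947, -0.7193] o=[-0.0701, -0.0234, -0.0261] → [-0.2443, 0.1373, -0.1326, 0.0000, -0.6947, -0.7193]
V = J·q̇ = [-0.1241, -0.0780, -0.1437, -0.3640, -0.2799, 0.2141]

-0.1241 -0.0780 -0.1437 -0.3640 -0.2799 0.2141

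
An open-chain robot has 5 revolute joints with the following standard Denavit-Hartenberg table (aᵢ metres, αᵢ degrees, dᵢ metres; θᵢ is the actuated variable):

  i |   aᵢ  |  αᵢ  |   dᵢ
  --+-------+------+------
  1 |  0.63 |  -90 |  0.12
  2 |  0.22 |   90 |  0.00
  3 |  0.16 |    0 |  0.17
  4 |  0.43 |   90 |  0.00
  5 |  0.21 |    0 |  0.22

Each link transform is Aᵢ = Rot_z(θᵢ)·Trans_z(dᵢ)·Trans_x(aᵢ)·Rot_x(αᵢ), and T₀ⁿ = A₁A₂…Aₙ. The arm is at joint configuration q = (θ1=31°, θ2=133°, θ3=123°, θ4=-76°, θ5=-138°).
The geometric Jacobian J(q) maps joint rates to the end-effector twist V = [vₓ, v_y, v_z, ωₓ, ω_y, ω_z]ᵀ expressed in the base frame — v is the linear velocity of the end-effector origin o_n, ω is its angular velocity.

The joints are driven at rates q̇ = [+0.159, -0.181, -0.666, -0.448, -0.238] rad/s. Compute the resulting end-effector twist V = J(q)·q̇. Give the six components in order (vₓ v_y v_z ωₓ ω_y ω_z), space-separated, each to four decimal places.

o_n = [0.1825, 0.3249, -0.2516]
J₁: ẑ×o_n = [-0.3249, 0.1825, 0.0000], ω = ẑ
J2: z=[-0.5150, 0.8572, 0.0000] o=[0.5400, 0.3245, 0.1200] → [-0.3185, -0.1914, 0.3062, -0.5150, 0.8572, 0.0000]
J3: z=[0.6269, 0.3767, -0.6820] o=[0.4114, 0.2472, -0.0409] → [-0.0264, 0.2882, 0.1349, 0.6269, 0.3767, -0.6820]
J4: z=[0.6269, 0.3767, -0.6820] o=[0.4998, 0.4569, -0.0931] → [-0.1497, 0.3157, 0.0368, 0.6269, 0.3767, -0.6820]
J5: z=[-0.0763, -0.8415, -0.5349] o=[0.1664, 0.6234, -0.3076] → [-0.2068, -0.0044, 0.0363, -0.0763, -0.8415, -0.5349]
V = J·q̇ = [0.1398, -0.2687, -0.1704, -0.5870, -0.3745, 1.0460]

0.1398 -0.2687 -0.1704 -0.5870 -0.3745 1.0460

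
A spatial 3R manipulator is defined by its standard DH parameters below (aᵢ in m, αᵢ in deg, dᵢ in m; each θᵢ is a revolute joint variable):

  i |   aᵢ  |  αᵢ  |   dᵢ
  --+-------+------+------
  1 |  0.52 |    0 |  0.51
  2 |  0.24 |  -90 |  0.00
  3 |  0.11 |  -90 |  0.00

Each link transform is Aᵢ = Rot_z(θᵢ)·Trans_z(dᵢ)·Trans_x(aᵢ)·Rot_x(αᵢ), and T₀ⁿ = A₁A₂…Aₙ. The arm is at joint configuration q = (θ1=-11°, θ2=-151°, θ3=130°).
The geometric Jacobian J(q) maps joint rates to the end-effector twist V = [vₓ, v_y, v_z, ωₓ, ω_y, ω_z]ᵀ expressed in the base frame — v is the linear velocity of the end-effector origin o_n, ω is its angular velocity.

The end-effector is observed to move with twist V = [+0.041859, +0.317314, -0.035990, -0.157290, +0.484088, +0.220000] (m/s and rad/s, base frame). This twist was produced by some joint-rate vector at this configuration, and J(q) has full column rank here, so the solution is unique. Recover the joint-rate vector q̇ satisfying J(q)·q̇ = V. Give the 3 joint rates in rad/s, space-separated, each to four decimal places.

0.7170 -0.4970 -0.5090

o_n = [0.3494, -0.1515, 0.4257]
J₁: ẑ×o_n = [0.1515, 0.3494, -0.0000], ω = ẑ
J2: z=[0.0000, 0.0000, 1.0000] o=[0.5104, -0.0992, 0.5100] → [0.0523, -0.1610, 0.0000, 0.0000, 0.0000, 1.0000]
J3: z=[0.3090, -0.9511, 0.0000] o=[0.2822, -0.1734, 0.5100] → [0.0801, 0.0260, 0.0707, 0.3090, -0.9511, 0.0000]
q̇ = J⁺·V = [0.7170, -0.4970, -0.5090]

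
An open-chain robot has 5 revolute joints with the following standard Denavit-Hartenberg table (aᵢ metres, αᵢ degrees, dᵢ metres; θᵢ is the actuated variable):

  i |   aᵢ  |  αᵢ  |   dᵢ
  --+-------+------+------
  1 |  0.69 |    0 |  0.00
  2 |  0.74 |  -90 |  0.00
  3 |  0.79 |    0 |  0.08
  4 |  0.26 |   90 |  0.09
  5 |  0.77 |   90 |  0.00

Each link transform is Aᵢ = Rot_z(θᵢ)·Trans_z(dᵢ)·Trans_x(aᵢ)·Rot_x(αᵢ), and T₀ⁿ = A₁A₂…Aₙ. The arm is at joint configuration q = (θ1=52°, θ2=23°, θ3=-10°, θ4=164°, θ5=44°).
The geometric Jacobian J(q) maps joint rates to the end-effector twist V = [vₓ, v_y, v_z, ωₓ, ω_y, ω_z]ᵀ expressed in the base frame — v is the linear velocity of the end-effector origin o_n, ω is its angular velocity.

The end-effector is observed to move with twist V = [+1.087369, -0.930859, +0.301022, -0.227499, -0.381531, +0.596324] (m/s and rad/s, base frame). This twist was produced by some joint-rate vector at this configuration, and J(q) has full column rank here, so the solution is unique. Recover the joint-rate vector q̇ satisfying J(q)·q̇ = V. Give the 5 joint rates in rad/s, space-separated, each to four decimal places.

o_n = [-0.0525, 1.4858, -0.2196]
J₁: ẑ×o_n = [-1.4858, -0.0525, 0.0000], ω = ẑ
J2: z=[0.0000, 0.0000, 1.0000] o=[0.4248, 0.5437, 0.0000] → [-0.9421, -0.4773, 0.0000, 0.0000, 0.0000, 1.0000]
J3: z=[-0.9659, 0.2588, 0.0000] o=[0.6163, 1.2585, 0.0000] → [-0.0568, -0.2121, -0.0465, -0.9659, 0.2588, 0.0000]
J4: z=[-0.9659, 0.2588, 0.0000] o=[0.7404, 2.0307, 0.1372] → [-0.0923, -0.3446, 0.7315, -0.9659, 0.2588, 0.0000]
J5: z=[0.1135, 0.4234, -0.8988] o=[0.5930, 1.8283, 0.0232] → [-0.4106, 0.6077, 0.2345, 0.1135, 0.4234, -0.8988]
q̇ = J⁺·V = [-0.8360, 0.5560, -0.5670, 0.6880, -0.9750]

-0.8360 0.5560 -0.5670 0.6880 -0.9750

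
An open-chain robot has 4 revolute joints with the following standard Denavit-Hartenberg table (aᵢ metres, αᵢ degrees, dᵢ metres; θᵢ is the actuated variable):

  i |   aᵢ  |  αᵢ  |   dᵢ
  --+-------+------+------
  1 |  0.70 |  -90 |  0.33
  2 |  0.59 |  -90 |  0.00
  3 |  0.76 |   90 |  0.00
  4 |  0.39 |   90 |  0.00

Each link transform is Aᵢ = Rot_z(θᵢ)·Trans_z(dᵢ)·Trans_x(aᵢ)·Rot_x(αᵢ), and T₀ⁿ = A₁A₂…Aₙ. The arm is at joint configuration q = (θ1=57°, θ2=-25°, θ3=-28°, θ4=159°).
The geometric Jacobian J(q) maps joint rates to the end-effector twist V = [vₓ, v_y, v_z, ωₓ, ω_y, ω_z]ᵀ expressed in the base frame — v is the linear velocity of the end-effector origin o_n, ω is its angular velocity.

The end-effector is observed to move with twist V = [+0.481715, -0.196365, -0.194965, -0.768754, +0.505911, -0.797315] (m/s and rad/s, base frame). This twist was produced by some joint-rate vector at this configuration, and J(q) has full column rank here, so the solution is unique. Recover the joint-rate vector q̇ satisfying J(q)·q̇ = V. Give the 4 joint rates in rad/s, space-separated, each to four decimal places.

-0.1710 0.4320 0.5700 0.5530

o_n = [0.7213, 1.4520, 0.6004]
J₁: ẑ×o_n = [-1.4520, 0.7213, 0.0000], ω = ẑ
J2: z=[-0.8387, 0.5446, 0.0000] o=[0.3812, 0.5871, 0.3300] → [0.1473, 0.2268, -0.9106, -0.8387, 0.5446, 0.0000]
J3: z=[0.2302, 0.3544, -0.9063] o=[0.6725, 1.0355, 0.5793] → [0.3849, -0.0491, 0.0786, 0.2302, 0.3544, -0.9063]
J4: z=[-0.9722, 0.1240, -0.1984] o=[0.7045, 1.7399, 0.8629] → [-0.0897, -0.2586, 0.2778, -0.9722, 0.1240, -0.1984]
q̇ = J⁺·V = [-0.1710, 0.4320, 0.5700, 0.5530]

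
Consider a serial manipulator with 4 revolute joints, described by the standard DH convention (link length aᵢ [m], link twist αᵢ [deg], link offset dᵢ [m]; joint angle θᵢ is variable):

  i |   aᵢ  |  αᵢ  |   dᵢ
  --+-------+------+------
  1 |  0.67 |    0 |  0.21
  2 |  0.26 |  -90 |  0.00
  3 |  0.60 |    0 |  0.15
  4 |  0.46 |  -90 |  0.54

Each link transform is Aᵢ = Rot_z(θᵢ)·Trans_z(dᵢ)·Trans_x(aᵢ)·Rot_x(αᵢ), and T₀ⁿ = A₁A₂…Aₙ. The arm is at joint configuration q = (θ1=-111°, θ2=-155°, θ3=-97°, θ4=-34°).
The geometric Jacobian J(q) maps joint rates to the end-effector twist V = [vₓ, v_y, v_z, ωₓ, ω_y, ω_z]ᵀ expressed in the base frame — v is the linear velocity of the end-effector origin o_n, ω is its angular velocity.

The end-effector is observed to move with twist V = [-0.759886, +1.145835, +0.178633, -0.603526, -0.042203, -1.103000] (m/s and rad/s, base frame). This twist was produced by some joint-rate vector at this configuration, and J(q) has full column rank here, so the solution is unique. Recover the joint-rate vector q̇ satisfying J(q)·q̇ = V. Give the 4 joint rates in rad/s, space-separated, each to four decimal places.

o_n = [-0.9204, -0.7883, 1.1527]
J₁: ẑ×o_n = [0.7883, -0.9204, 0.0000], ω = ẑ
J2: z=[0.0000, 0.0000, 1.0000] o=[-0.2401, -0.6255, 0.2100] → [0.1628, -0.6803, 0.0000, 0.0000, 0.0000, 1.0000]
J3: z=[-0.9976, -0.0698, 0.0000] o=[-0.2582, -0.3661, 0.2100] → [-0.0658, 0.9404, 0.3749, -0.9976, -0.0698, 0.0000]
J4: z=[-0.9976, -0.0698, 0.0000] o=[-0.4028, -0.4495, 0.8055] → [-0.0242, 0.3463, 0.3018, -0.9976, -0.0698, 0.0000]
q̇ = J⁺·V = [-0.9080, -0.1950, -0.0540, 0.6590]

-0.9080 -0.1950 -0.0540 0.6590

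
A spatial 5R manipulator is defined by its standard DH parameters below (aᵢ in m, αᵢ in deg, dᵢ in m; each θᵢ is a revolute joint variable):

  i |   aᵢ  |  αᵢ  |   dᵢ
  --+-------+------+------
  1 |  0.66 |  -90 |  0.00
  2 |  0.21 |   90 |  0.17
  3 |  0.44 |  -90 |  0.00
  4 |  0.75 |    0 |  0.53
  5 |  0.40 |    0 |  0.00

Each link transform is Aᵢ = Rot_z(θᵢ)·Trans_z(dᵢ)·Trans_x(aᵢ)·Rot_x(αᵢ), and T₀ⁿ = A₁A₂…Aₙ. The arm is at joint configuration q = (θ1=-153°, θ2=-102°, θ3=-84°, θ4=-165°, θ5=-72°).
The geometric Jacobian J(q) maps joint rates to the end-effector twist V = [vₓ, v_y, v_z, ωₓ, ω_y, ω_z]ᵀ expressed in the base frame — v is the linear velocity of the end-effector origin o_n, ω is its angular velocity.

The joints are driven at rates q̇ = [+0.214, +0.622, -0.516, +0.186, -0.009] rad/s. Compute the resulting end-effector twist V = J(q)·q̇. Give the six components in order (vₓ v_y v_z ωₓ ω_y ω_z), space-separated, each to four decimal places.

o_n = [-0.2553, -0.9437, 0.6990]
J₁: ẑ×o_n = [0.9437, -0.2553, 0.0000], ω = ẑ
J2: z=[0.4540, -0.8910, 0.0000] o=[-0.5881, -0.2996, 0.0000] → [-0.6228, -0.3173, 0.0041, 0.4540, -0.8910, 0.0000]
J3: z=[0.8715, 0.4441, -0.2079] o=[-0.4720, -0.4313, 0.2054] → [0.1127, -0.4752, -0.5428, 0.8715, 0.4441, -0.2079]
J4: z=[0.2317, 0.0007, 0.9728] o=[-0.6621, -0.0370, 0.2504] → [0.8823, 0.2918, -0.2104, 0.2317, 0.0007, 0.9728]
J5: z=[0.2317, 0.0007, 0.9728] o=[-0.0571, -0.5996, 0.6515] → [0.3348, -0.2038, -0.0796, 0.2317, 0.0007, 0.9728]
V = J·q̇ = [-0.0825, 0.0493, 0.2442, -0.1263, -0.7832, 0.4935]

-0.0825 0.0493 0.2442 -0.1263 -0.7832 0.4935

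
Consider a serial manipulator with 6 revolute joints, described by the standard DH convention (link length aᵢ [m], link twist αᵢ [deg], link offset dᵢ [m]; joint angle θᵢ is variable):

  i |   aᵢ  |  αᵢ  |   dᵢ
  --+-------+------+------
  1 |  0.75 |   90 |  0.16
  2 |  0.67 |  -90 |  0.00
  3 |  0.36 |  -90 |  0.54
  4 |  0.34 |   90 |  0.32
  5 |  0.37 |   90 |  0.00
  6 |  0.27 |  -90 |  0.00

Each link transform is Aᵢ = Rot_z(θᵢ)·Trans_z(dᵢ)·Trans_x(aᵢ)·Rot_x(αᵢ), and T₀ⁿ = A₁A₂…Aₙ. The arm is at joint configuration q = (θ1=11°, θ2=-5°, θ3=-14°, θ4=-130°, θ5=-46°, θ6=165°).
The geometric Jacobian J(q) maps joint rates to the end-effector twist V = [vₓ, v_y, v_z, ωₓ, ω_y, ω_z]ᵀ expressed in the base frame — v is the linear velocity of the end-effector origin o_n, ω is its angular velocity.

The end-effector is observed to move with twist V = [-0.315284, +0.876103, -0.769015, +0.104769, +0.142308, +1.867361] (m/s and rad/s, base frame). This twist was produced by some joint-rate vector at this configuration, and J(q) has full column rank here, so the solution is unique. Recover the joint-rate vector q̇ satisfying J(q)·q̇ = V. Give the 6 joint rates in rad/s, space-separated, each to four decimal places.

0.5120 -0.6220 0.9470 -0.7090 -0.3680 -0.3230

o_n = [1.5124, 0.5230, 0.9038]
J₁: ẑ×o_n = [-0.5230, 1.5124, 0.0000], ω = ẑ
J2: z=[0.1908, -0.9816, 0.0000] o=[0.7362, 0.1431, 0.1600] → [-0.7301, -0.1419, 0.8344, 0.1908, -0.9816, 0.0000]
J3: z=[0.0856, 0.0166, 0.9962] o=[1.3914, 0.2705, 0.1016] → [-0.2382, 0.0519, 0.0196, 0.0856, 0.0166, 0.9962]
J4: z=[0.0514, 0.9985, -0.0211] o=[1.7958, 0.2603, 0.6091] → [0.2997, -0.0092, 0.2965, 0.0514, 0.9985, -0.0211]
J5: z=[-0.8172, 0.0299, -0.5756] o=[1.6171, 0.5958, 0.8803] → [-0.0412, 0.0794, 0.0626, -0.8172, 0.0299, -0.5756]
J6: z=[0.3772, -0.7273, -0.5734] o=[1.4559, 0.3421, 1.0960] → [0.2436, 0.0401, 0.1094, 0.3772, -0.7273, -0.5734]
q̇ = J⁺·V = [0.5120, -0.6220, 0.9470, -0.7090, -0.3680, -0.3230]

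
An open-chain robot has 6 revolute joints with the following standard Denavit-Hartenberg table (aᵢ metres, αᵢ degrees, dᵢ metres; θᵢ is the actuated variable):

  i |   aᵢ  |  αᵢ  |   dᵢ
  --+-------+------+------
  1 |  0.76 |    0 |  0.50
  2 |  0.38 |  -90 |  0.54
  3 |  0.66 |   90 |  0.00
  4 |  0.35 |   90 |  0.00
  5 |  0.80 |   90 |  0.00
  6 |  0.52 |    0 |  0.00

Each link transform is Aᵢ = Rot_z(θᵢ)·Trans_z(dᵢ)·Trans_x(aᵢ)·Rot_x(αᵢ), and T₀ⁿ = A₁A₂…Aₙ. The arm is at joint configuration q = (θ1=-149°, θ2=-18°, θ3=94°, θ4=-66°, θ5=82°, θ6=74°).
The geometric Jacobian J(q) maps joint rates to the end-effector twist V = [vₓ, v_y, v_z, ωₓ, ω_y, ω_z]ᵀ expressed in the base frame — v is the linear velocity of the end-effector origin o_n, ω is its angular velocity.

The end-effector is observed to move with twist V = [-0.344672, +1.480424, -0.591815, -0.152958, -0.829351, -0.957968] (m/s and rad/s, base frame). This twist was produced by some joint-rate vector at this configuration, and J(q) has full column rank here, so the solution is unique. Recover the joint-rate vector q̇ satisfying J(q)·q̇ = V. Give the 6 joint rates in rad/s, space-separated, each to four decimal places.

-0.3800 0.0850 -0.0480 0.3120 -0.9170 -0.4960

o_n = [-2.0472, -0.0538, 0.5767]
J₁: ẑ×o_n = [0.0538, -2.0472, 0.0000], ω = ẑ
J2: z=[0.0000, 0.0000, 1.0000] o=[-0.6514, -0.3914, 0.5000] → [-0.3377, -1.3958, 0.0000, 0.0000, 0.0000, 1.0000]
J3: z=[0.2250, -0.9744, 0.0000] o=[-1.0217, -0.4769, 1.0400] → [0.4514, 0.1042, -0.9040, 0.2250, -0.9744, 0.0000]
J4: z=[-0.9720, -0.2244, -0.0698] o=[-0.9768, -0.4666, 0.3816] → [-0.0150, 0.2643, -0.6414, -0.9720, -0.2244, -0.0698]
J5: z=[-0.1536, 0.3820, 0.9113] o=[-1.0391, -0.1528, 0.2396] → [0.0385, -0.8669, 0.3699, -0.1536, 0.3820, 0.9113]
J6: z=[-0.0409, 0.9190, -0.3921] o=[-1.8289, -0.2307, 0.1392] → [0.4715, 0.1035, 0.1934, -0.0409, 0.9190, -0.3921]
q̇ = J⁺·V = [-0.3800, 0.0850, -0.0480, 0.3120, -0.9170, -0.4960]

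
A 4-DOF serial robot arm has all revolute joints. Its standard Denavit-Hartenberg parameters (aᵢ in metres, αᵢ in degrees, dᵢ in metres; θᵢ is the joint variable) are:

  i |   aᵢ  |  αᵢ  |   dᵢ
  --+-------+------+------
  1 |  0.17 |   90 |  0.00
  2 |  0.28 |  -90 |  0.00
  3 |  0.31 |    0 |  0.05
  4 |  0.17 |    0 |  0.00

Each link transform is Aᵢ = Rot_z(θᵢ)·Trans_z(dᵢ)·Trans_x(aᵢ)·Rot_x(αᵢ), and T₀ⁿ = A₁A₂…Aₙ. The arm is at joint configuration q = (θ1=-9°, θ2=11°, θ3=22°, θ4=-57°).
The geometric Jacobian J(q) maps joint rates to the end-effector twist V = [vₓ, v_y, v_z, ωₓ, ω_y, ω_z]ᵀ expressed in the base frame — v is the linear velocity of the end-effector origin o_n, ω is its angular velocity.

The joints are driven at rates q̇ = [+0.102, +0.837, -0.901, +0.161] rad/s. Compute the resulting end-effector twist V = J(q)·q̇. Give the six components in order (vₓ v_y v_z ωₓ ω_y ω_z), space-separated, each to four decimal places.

o_n = [0.8466, -0.1152, 0.1839]
J₁: ẑ×o_n = [0.1152, 0.8466, -0.0000], ω = ẑ
J2: z=[-0.1564, -0.9877, 0.0000] o=[0.1679, -0.0266, 0.0000] → [-0.1817, 0.0288, 0.6842, -0.1564, -0.9877, 0.0000]
J3: z=[-0.1885, 0.0298, 0.9816] o=[0.4394, -0.0696, 0.0534] → [0.0487, 0.4243, -0.0036, -0.1885, 0.0298, 0.9816]
J4: z=[-0.1885, 0.0298, 0.9816] o=[0.7268, 0.0025, 0.1574] → [0.1163, 0.1226, 0.0186, -0.1885, 0.0298, 0.9816]
V = J·q̇ = [-0.1654, -0.2521, 0.5788, 0.0085, -0.8488, -0.6244]

-0.1654 -0.2521 0.5788 0.0085 -0.8488 -0.6244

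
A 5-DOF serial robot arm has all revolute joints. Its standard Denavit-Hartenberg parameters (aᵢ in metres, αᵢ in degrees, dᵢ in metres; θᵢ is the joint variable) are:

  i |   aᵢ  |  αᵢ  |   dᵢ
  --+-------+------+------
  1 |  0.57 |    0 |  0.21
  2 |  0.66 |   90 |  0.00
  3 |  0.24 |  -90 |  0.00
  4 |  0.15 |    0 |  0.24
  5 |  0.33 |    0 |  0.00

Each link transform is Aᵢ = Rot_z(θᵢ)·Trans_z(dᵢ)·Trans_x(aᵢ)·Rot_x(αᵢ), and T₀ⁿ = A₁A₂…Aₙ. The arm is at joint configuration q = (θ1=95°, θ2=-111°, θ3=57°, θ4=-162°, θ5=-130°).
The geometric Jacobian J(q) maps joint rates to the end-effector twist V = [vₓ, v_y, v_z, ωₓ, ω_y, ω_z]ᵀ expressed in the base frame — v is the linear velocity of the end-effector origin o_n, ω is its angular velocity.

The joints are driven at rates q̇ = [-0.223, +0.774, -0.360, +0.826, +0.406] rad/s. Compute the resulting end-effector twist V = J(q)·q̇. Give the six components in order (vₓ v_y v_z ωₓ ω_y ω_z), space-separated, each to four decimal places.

o_n = [0.5785, 0.6578, 0.5260]
J₁: ẑ×o_n = [-0.6578, 0.5785, 0.0000], ω = ẑ
J2: z=[0.0000, 0.0000, 1.0000] o=[-0.0497, 0.5678, 0.2100] → [-0.0899, 0.6282, 0.0000, 0.0000, 0.0000, 1.0000]
J3: z=[-0.2756, -0.9613, 0.0000] o=[0.5848, 0.3859, 0.2100] → [-0.3038, 0.0871, -0.0809, -0.2756, -0.9613, 0.0000]
J4: z=[-0.8062, 0.2312, 0.5446] o=[0.7104, 0.3499, 0.4113] → [-0.1412, 0.0207, -0.2177, -0.8062, 0.2312, 0.5446]
J5: z=[-0.8062, 0.2312, 0.5446] o=[0.4295, 0.3822, 0.4224] → [-0.1261, 0.1648, -0.2566, -0.8062, 0.2312, 0.5446]
V = J·q̇ = [0.0186, 0.4098, -0.2549, -0.8940, 0.6309, 1.2220]

0.0186 0.4098 -0.2549 -0.8940 0.6309 1.2220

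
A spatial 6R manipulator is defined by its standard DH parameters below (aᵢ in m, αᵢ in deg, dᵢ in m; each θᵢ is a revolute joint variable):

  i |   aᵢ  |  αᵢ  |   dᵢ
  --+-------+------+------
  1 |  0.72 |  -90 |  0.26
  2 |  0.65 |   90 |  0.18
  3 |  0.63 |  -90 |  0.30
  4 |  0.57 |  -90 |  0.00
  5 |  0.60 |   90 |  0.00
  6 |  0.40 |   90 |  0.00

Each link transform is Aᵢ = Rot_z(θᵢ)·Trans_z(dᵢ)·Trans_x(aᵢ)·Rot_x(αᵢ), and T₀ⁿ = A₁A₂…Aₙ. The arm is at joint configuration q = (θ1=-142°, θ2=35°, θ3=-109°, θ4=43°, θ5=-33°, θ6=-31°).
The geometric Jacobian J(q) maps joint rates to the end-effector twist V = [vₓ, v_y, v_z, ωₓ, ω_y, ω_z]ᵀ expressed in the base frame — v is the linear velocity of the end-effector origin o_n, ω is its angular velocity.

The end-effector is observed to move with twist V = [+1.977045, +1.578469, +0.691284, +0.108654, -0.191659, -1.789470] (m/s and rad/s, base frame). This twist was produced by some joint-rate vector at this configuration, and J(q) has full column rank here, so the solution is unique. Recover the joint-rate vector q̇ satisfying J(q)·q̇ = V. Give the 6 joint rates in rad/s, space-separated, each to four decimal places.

-0.2910 -0.1740 -0.9470 0.2430 0.6410 0.5570

o_n = [-1.7335, 0.7480, -0.4526]
J₁: ẑ×o_n = [-0.7480, -1.7335, 0.0000], ω = ẑ
J2: z=[0.6157, -0.7880, 0.0000] o=[-0.5674, -0.4433, 0.2600] → [0.5616, 0.4387, -0.1855, 0.6157, -0.7880, 0.0000]
J3: z=[-0.4520, -0.3531, 0.8192] o=[-0.8761, -0.9129, -0.1128] → [-1.2406, -0.8559, -1.0535, -0.4520, -0.3531, 0.8192]
J4: z=[-0.8108, -0.2203, -0.5423] o=[-1.2461, -0.4460, 0.2506] → [0.8025, -0.3058, -1.0755, -0.8108, -0.2203, -0.5423]
J5: z=[0.5842, -0.3619, -0.7264] o=[-1.2254, 0.0703, 0.0100] → [0.6597, 0.6394, 0.2121, 0.5842, -0.3619, -0.7264]
J6: z=[-0.6997, -0.6781, -0.2249] o=[-1.4721, 0.4541, -0.3796] → [0.1156, 0.0077, -0.3829, -0.6997, -0.6781, -0.2249]
q̇ = J⁺·V = [-0.2910, -0.1740, -0.9470, 0.2430, 0.6410, 0.5570]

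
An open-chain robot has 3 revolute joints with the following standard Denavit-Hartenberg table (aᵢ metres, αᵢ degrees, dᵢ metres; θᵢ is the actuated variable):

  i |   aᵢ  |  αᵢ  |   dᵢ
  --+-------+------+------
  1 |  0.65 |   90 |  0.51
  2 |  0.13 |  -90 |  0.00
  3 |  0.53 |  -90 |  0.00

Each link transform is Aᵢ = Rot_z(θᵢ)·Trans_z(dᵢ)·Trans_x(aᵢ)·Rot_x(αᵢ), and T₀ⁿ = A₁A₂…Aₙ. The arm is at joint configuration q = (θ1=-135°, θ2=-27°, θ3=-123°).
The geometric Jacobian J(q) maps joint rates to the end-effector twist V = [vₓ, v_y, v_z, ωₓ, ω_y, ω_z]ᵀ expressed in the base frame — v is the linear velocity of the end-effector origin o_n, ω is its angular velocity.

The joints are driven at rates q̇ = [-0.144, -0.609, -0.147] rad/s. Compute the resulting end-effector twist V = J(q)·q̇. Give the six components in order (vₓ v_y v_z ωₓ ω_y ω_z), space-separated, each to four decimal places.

0.0336 0.0772 0.1158 0.4778 -0.3834 -0.2750

o_n = [-0.6740, -0.0454, 0.5820]
J₁: ẑ×o_n = [0.0454, -0.6740, 0.0000], ω = ẑ
J2: z=[-0.7071, 0.7071, 0.0000] o=[-0.4596, -0.4596, 0.5100] → [0.0509, 0.0509, -0.1414, -0.7071, 0.7071, 0.0000]
J3: z=[-0.3210, -0.3210, 0.8910] o=[-0.5415, -0.5415, 0.4510] → [-0.4842, -0.0759, -0.2018, -0.3210, -0.3210, 0.8910]
V = J·q̇ = [0.0336, 0.0772, 0.1158, 0.4778, -0.3834, -0.2750]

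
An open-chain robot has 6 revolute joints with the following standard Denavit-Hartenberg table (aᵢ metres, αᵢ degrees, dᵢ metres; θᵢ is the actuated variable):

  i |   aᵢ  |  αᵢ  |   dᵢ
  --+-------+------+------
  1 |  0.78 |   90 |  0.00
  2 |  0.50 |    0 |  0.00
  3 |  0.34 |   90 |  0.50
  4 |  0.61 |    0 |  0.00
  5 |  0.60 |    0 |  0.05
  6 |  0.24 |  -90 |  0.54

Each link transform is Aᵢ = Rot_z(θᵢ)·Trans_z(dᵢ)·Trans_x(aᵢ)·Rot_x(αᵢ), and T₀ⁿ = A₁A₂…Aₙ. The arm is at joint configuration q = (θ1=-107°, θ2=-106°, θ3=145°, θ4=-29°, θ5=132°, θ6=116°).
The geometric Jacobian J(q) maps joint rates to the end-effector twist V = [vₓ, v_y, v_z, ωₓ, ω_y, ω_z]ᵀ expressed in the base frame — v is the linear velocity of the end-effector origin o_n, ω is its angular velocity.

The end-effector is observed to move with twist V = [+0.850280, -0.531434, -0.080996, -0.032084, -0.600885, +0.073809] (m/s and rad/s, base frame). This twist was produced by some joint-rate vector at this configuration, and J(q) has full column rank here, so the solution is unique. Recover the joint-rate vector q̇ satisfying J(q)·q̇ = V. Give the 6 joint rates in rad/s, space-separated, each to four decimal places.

0.7950 -0.4220 0.2770 0.8430 -0.1140 0.1990

o_n = [-1.0317, -1.1930, -0.5917]
J₁: ẑ×o_n = [1.1930, -1.0317, 0.0000], ω = ẑ
J2: z=[-0.9563, 0.2924, 0.0000] o=[-0.2280, -0.7459, 0.0000] → [-0.1730, -0.5659, 0.6625, -0.9563, 0.2924, 0.0000]
J3: z=[-0.9563, 0.2924, 0.0000] o=[-0.1878, -0.6141, -0.4806] → [-0.0325, -0.1063, 0.8003, -0.9563, 0.2924, 0.0000]
J4: z=[-0.1840, -0.6018, -0.7771] o=[-0.7432, -0.7206, -0.2667] → [-0.1714, 0.1644, -0.0868, -0.1840, -0.6018, -0.7771]
J5: z=[-0.1840, -0.6018, -0.7771] o=[-0.5816, -1.2036, 0.0691] → [0.4060, 0.2282, -0.2729, -0.1840, -0.6018, -0.7771]
J6: z=[-0.1840, -0.6018, -0.7771] o=[-1.1192, -0.9624, -0.0547] → [0.1440, -0.1668, 0.0951, -0.1840, -0.6018, -0.7771]
q̇ = J⁺·V = [0.7950, -0.4220, 0.2770, 0.8430, -0.1140, 0.1990]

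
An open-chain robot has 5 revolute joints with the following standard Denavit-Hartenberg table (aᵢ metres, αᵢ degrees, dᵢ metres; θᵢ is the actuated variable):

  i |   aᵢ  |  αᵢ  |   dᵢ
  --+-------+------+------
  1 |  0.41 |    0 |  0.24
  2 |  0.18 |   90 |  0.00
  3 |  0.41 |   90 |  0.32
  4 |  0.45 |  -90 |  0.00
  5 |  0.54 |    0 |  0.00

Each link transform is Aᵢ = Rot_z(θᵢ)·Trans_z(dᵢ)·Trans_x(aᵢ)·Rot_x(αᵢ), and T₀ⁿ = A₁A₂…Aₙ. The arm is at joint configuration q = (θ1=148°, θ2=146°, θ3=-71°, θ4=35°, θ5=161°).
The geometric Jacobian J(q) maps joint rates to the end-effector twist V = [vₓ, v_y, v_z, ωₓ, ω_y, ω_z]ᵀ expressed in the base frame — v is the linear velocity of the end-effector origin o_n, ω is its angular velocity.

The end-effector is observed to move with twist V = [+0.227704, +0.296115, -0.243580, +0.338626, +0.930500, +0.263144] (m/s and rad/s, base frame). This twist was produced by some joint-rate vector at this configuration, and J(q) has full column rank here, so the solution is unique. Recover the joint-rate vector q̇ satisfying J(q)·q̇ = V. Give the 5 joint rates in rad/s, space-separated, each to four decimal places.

-0.2150 0.6670 -0.7640 0.7350 0.0930

o_n = [-0.4197, -0.3222, -0.0435]
J₁: ẑ×o_n = [0.3222, -0.4197, 0.0000], ω = ẑ
J2: z=[0.0000, 0.0000, 1.0000] o=[-0.3477, 0.2173, 0.2400] → [0.5395, -0.0720, 0.0000, 0.0000, 0.0000, 1.0000]
J3: z=[-0.9135, -0.4067, 0.0000] o=[-0.2745, 0.0528, 0.2400] → [0.1153, -0.2590, 0.2836, -0.9135, -0.4067, 0.0000]
J4: z=[-0.3846, 0.8638, -0.3256] o=[-0.5125, -0.1993, -0.1477] → [0.0499, 0.0098, -0.0329, -0.3846, 0.8638, -0.3256]
J5: z=[-0.8243, -0.1626, 0.5423] o=[-0.6995, -0.4139, -0.4962] → [-0.1233, 0.5249, -0.0301, -0.8243, -0.1626, 0.5423]
q̇ = J⁺·V = [-0.2150, 0.6670, -0.7640, 0.7350, 0.0930]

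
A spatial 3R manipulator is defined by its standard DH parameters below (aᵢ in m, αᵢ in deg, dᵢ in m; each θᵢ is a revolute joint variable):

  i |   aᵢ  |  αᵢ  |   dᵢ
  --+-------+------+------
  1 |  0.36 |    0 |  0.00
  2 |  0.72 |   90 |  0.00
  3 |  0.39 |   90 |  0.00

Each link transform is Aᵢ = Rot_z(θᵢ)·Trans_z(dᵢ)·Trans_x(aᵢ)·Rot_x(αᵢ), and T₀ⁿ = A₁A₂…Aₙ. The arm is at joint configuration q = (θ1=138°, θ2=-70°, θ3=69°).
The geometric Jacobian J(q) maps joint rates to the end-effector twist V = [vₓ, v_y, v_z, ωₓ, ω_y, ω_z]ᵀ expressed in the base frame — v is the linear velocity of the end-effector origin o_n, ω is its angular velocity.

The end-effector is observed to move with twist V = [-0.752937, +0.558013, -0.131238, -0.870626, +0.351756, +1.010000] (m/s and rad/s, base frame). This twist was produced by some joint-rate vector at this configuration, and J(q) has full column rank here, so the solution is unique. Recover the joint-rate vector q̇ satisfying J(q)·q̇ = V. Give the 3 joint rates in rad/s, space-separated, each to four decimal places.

o_n = [0.0545, 1.0380, 0.3641]
J₁: ẑ×o_n = [-1.0380, 0.0545, 0.0000], ω = ẑ
J2: z=[0.0000, 0.0000, 1.0000] o=[-0.2675, 0.2409, 0.0000] → [-0.7972, 0.3221, 0.0000, 0.0000, 0.0000, 1.0000]
J3: z=[0.9272, -0.3746, 0.0000] o=[0.0022, 0.9085, 0.0000] → [-0.1364, -0.3376, 0.1398, 0.9272, -0.3746, 0.0000]
q̇ = J⁺·V = [0.3150, 0.6950, -0.9390]

0.3150 0.6950 -0.9390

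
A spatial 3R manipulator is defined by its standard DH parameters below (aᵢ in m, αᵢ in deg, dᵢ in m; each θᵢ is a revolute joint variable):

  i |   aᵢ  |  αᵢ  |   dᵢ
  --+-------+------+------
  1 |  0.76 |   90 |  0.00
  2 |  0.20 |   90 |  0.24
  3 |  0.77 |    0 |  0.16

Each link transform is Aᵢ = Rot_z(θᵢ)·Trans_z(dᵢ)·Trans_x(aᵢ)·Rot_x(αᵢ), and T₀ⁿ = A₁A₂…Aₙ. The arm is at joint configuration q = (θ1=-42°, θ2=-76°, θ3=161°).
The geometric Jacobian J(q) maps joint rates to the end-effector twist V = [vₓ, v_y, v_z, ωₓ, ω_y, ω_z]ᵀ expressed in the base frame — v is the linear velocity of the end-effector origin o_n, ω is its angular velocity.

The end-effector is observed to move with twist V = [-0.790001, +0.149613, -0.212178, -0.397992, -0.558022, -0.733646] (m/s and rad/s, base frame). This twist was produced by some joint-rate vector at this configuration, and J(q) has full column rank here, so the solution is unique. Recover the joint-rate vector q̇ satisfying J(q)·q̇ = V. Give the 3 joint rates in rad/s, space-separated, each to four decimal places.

o_n = [0.0262, -0.6838, 0.4737]
J₁: ẑ×o_n = [0.6838, 0.0262, -0.0000], ω = ẑ
J2: z=[-0.6691, -0.7431, 0.0000] o=[0.5648, -0.5085, 0.0000] → [-0.3520, 0.3169, -0.2830, -0.6691, -0.7431, 0.0000]
J3: z=[-0.7211, 0.6493, -0.2419] o=[0.4402, -0.7193, -0.1941] → [0.4421, 0.5816, 0.2432, -0.7211, 0.6493, -0.2419]
q̇ = J⁺·V = [-0.7530, 0.6810, -0.0800]

-0.7530 0.6810 -0.0800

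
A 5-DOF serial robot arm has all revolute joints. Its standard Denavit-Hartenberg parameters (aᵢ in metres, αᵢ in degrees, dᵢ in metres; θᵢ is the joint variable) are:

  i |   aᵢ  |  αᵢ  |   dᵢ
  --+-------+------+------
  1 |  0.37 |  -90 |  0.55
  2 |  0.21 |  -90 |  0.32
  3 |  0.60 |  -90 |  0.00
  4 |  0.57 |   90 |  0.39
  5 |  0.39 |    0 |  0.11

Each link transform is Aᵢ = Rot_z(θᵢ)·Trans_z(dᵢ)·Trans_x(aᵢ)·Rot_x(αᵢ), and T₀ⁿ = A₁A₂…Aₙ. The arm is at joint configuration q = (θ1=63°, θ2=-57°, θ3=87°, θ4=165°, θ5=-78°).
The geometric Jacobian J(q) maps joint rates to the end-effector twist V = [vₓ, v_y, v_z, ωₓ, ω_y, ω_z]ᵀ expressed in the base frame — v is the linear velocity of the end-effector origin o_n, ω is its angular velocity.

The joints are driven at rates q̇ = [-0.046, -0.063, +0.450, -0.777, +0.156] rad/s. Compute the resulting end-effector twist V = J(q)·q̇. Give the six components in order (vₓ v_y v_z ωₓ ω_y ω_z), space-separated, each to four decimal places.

o_n = [-0.1719, 0.3674, 0.8686]
J₁: ẑ×o_n = [-0.3674, -0.1719, 0.0000], ω = ẑ
J2: z=[-0.8910, 0.4540, 0.0000] o=[0.1680, 0.3297, 0.5500] → [0.1446, 0.2839, 0.1207, -0.8910, 0.4540, 0.0000]
J3: z=[0.3807, 0.7473, -0.5446] o=[-0.0652, 0.5769, 0.7261] → [-0.0076, 0.0039, -0.0000, 0.3807, 0.7473, -0.5446]
J4: z=[-0.2003, -0.5084, -0.8375] o=[0.4764, 0.3201, 0.7525] → [-0.0194, 0.5663, -0.3391, -0.2003, -0.5084, -0.8375]
J5: z=[-0.1341, -0.8326, 0.5374] o=[-0.1549, 0.2472, 0.4820] → [-0.3865, 0.0427, -0.0303, -0.1341, -0.8326, 0.5374]
V = J·q̇ = [-0.0408, -0.4416, 0.2511, 0.3622, 0.5728, 0.4435]

-0.0408 -0.4416 0.2511 0.3622 0.5728 0.4435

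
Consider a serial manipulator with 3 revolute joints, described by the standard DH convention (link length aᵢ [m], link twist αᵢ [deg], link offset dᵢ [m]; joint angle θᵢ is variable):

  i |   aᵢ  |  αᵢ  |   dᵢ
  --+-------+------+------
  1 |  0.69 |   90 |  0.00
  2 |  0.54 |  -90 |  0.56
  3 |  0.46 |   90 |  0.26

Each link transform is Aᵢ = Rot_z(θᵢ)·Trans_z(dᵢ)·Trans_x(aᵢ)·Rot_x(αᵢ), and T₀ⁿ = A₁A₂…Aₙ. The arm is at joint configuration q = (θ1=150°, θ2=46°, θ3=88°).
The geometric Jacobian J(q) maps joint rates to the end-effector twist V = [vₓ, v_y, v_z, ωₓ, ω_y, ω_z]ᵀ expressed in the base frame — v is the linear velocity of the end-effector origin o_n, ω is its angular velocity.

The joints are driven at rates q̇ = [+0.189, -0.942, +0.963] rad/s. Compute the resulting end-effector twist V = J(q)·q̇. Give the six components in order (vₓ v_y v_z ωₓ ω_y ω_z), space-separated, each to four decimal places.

-0.3155 -0.0298 -0.5061 0.1289 -1.1622 0.8580

o_n = [-0.7200, 0.5315, 0.5806]
J₁: ẑ×o_n = [-0.5315, -0.7200, 0.0000], ω = ẑ
J2: z=[0.5000, 0.8660, 0.0000] o=[-0.5976, 0.3450, 0.0000] → [0.5028, -0.2903, 0.1992, 0.5000, 0.8660, 0.0000]
J3: z=[0.6230, -0.3597, 0.6947] o=[-0.6424, 1.0175, 0.3884] → [0.2685, -0.1736, -0.3307, 0.6230, -0.3597, 0.6947]
V = J·q̇ = [-0.3155, -0.0298, -0.5061, 0.1289, -1.1622, 0.8580]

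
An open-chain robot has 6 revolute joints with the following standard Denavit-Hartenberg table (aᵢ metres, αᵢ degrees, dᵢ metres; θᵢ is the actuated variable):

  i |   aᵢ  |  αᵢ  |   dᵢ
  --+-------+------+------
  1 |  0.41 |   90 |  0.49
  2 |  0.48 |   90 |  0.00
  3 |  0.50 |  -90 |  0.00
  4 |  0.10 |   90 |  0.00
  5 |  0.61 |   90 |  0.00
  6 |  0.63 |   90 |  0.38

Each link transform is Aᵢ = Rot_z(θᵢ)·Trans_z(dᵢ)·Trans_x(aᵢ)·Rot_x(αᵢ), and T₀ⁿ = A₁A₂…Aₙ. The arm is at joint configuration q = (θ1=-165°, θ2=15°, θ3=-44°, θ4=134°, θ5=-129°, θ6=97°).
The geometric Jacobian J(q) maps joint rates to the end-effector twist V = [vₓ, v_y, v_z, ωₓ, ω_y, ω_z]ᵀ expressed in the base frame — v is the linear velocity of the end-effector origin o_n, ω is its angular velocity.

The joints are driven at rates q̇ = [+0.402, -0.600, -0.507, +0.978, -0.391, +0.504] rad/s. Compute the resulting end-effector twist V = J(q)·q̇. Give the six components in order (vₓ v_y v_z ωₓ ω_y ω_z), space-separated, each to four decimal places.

0.8430 -0.4105 0.0085 -0.9324 0.1001 0.5884

o_n = [-1.3324, -1.4358, 0.8789]
J₁: ẑ×o_n = [1.4358, -1.3324, 0.0000], ω = ẑ
J2: z=[-0.2588, 0.9659, 0.0000] o=[-0.3960, -0.1061, 0.4900] → [0.3757, 0.1007, 1.2487, -0.2588, 0.9659, 0.0000]
J3: z=[-0.2500, -0.0670, -0.9659] o=[-0.8439, -0.2261, 0.6142] → [-1.1862, 0.5381, 0.2697, -0.2500, -0.0670, -0.9659]
J4: z=[-0.8343, 0.5212, 0.1798] o=[-1.0896, -0.6515, 0.7073] → [0.2304, 0.0995, 0.7809, -0.8343, 0.5212, 0.1798]
J5: z=[-0.1798, -0.5655, 0.8049] o=[-1.0374, -0.5876, 0.7639] → [0.6177, -0.2168, -0.0143, -0.1798, -0.5655, 0.8049]
J6: z=[-0.9301, -0.1688, -0.3263] o=[-0.8420, -1.0801, 0.4616] → [-0.1865, 0.5482, 0.2481, -0.9301, -0.1688, -0.3263]
V = J·q̇ = [0.8430, -0.4105, 0.0085, -0.9324, 0.1001, 0.5884]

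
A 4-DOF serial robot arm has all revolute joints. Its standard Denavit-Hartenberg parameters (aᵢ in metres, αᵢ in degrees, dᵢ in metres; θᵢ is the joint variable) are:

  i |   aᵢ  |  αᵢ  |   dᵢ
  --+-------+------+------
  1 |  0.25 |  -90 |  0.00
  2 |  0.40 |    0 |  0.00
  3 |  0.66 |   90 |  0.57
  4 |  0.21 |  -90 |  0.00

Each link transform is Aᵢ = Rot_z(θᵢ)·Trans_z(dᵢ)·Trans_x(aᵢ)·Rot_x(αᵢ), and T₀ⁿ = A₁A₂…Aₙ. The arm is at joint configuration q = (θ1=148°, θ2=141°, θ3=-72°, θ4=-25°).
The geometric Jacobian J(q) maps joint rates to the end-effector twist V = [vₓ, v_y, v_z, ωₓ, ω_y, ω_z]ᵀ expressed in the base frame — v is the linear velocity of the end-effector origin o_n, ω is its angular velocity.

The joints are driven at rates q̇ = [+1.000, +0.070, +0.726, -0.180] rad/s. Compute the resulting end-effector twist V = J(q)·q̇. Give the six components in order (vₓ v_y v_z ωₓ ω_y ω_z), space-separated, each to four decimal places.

o_n = [-0.4618, -0.2789, -1.0456]
J₁: ẑ×o_n = [0.2789, -0.4618, 0.0000], ω = ẑ
J2: z=[-0.5299, -0.8480, 0.0000] o=[-0.2120, 0.1325, 0.0000] → [0.8867, -0.5541, 0.0061, -0.5299, -0.8480, 0.0000]
J3: z=[-0.5299, -0.8480, 0.0000] o=[0.0516, -0.0323, -0.2517] → [0.6732, -0.4207, -0.3047, -0.5299, -0.8480, 0.0000]
J4: z=[-0.7917, 0.4947, 0.3584] o=[-0.4510, -0.3903, -0.8679] → [-0.1278, -0.1446, -0.0829, -0.7917, 0.4947, 0.3584]
V = J·q̇ = [0.8527, -0.7800, -0.2059, -0.2793, -0.7641, 0.9355]

0.8527 -0.7800 -0.2059 -0.2793 -0.7641 0.9355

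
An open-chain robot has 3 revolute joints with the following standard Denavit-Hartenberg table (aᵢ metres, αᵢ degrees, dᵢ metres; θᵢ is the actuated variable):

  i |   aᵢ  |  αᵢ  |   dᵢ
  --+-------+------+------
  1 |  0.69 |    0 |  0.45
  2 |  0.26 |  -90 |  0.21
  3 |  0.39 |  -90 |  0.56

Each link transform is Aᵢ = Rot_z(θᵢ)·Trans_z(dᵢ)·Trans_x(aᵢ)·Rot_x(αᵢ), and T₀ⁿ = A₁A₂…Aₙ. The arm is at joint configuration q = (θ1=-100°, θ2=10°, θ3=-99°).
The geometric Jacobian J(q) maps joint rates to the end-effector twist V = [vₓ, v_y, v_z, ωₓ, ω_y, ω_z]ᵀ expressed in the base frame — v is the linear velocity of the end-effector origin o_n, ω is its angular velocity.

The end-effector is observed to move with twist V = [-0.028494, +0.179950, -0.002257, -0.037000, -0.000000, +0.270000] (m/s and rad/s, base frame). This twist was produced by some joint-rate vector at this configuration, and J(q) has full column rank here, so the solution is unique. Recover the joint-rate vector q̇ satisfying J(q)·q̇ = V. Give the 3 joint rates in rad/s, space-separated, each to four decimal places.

-0.1210 0.3910 -0.0370

o_n = [0.4402, -0.8785, 1.0452]
J₁: ẑ×o_n = [0.8785, 0.4402, -0.0000], ω = ẑ
J2: z=[0.0000, 0.0000, 1.0000] o=[-0.1198, -0.6795, 0.4500] → [0.1990, 0.5600, -0.0000, 0.0000, 0.0000, 1.0000]
J3: z=[1.0000, 0.0000, 0.0000] o=[-0.1198, -0.9395, 0.6600] → [0.0000, -0.3852, 0.0610, 1.0000, 0.0000, 0.0000]
q̇ = J⁺·V = [-0.1210, 0.3910, -0.0370]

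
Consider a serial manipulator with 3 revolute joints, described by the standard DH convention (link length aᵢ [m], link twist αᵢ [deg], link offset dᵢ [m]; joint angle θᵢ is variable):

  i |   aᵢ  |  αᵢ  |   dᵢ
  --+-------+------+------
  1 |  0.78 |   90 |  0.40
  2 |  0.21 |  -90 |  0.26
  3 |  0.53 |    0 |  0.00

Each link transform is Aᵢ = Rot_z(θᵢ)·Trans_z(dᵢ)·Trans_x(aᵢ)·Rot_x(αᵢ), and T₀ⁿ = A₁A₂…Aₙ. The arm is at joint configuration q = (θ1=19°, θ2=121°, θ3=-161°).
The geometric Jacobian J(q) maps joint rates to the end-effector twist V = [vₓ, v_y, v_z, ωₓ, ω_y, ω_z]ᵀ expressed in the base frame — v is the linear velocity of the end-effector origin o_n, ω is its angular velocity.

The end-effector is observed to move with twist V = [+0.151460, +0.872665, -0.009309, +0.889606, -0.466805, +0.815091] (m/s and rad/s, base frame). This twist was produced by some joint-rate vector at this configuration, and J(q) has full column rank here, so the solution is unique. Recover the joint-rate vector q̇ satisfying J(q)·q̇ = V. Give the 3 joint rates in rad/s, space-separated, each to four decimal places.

0.4010 0.7310 -0.8040

o_n = [1.0201, -0.1062, 0.1505]
J₁: ẑ×o_n = [0.1062, 1.0201, -0.0000], ω = ẑ
J2: z=[0.3256, -0.9455, 0.0000] o=[0.7375, 0.2539, 0.4000] → [0.2359, 0.0812, 0.1499, 0.3256, -0.9455, 0.0000]
J3: z=[-0.8105, -0.2791, -0.5150] o=[0.7199, -0.0271, 0.5800] → [0.0791, -0.5028, 0.1479, -0.8105, -0.2791, -0.5150]
q̇ = J⁺·V = [0.4010, 0.7310, -0.8040]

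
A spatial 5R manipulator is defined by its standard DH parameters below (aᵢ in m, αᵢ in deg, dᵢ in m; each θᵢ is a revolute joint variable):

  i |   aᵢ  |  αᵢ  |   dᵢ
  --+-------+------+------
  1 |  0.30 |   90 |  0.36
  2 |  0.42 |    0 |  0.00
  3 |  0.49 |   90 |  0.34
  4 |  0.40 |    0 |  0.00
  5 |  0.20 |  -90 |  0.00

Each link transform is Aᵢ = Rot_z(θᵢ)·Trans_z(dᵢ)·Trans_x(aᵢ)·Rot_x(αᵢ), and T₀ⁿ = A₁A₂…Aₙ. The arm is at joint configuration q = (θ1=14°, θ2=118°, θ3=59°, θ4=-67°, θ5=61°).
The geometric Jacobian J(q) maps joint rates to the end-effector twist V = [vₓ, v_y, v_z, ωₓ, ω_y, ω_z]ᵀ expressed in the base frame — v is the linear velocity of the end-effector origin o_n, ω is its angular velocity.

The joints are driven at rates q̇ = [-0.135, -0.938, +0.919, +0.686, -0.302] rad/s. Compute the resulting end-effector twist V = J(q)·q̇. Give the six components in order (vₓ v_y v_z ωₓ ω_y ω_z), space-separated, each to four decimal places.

0.1124 -0.0581 0.2146 0.0149 0.0233 0.2485

o_n = [-0.7311, -0.1317, 0.7751]
J₁: ẑ×o_n = [0.1317, -0.7311, 0.0000], ω = ẑ
J2: z=[0.2419, -0.9703, 0.0000] o=[0.2911, 0.0726, 0.3600] → [-0.4027, -0.1004, -1.0412, 0.2419, -0.9703, 0.0000]
J3: z=[0.2419, -0.9703, 0.0000] o=[0.0998, 0.0249, 0.7308] → [-0.0429, -0.0107, -0.8440, 0.2419, -0.9703, 0.0000]
J4: z=[0.0508, 0.0127, 0.9986] o=[-0.2928, -0.4234, 0.7565] → [-0.2911, -0.4387, 0.0204, 0.0508, 0.0127, 0.9986]
J5: z=[0.0508, 0.0127, 0.9986] o=[-0.5333, -0.1039, 0.7647] → [0.0279, -0.1980, 0.0011, 0.0508, 0.0127, 0.9986]
V = J·q̇ = [0.1124, -0.0581, 0.2146, 0.0149, 0.0233, 0.2485]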